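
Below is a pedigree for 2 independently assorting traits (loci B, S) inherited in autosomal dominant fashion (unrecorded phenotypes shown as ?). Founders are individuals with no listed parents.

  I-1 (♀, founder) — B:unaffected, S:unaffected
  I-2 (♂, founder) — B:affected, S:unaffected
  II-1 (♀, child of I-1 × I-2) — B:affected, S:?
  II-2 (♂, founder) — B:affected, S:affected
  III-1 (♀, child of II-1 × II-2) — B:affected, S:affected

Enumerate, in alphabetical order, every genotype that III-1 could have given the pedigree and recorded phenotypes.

B/I-1 un ·: bb
B/I-2 aff ·: Bb|BB
B/II-1 aff I-1×I-2: Bb
B/II-2 aff ·: Bb|BB
B/III-1 aff II-1×II-2: Bb|BB
⇒ B over [I-1,I-2,II-1,II-2,III-1]: 8 consistent
S/I-1 un ·: ss
S/I-2 un ·: ss
S/II-1 ? I-1×I-2: ss
S/II-2 aff ·: Ss|SS
S/III-1 aff II-1×II-2: Ss
⇒ S over [I-1,I-2,II-1,II-2,III-1]: 2 consistent

III-1 ∈ {BB Ss, Bb Ss}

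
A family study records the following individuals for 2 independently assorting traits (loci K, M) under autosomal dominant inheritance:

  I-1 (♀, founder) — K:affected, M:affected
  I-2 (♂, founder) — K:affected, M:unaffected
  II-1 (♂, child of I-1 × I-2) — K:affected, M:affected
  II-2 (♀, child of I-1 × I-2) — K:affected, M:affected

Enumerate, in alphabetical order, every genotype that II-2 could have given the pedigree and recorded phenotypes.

II-2 ∈ {KK Mm, Kk Mm}

K/I-1 aff ·: Kk|KK
K/I-2 aff ·: Kk|KK
K/II-1 aff I-1×I-2: Kk|KK
K/II-2 aff I-1×I-2: Kk|KK
⇒ K over [I-1,I-2,II-1,II-2]: 13 consistent
M/I-1 aff ·: Mm|MM
M/I-2 un ·: mm
M/II-1 aff I-1×I-2: Mm
M/II-2 aff I-1×I-2: Mm
⇒ M over [I-1,I-2,II-1,II-2]: 2 consistent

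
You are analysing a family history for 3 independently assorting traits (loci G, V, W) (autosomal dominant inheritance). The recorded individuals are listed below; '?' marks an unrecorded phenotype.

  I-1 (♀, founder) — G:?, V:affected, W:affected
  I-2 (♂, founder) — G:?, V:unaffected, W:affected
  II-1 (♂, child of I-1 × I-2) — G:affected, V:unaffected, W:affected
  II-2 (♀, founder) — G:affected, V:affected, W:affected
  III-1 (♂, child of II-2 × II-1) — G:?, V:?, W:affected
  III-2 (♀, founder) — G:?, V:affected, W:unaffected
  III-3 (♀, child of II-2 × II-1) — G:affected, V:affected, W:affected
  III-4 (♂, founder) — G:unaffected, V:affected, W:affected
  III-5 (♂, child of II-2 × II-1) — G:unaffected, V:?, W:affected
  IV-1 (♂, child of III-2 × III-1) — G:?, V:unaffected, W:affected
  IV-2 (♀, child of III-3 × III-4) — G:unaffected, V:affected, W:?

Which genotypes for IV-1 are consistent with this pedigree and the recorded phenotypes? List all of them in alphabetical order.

G/I-1 ? ·: gg|Gg|GG
G/I-2 ? ·: gg|Gg|GG
G/II-1 aff I-1×I-2: Gg
G/II-2 aff ·: Gg
G/III-1 ? II-2×II-1: gg|Gg|GG
G/III-2 ? ·: gg|Gg|GG
G/III-3 aff II-2×II-1: Gg
G/III-4 un ·: gg
G/III-5 un II-2×II-1: gg
G/IV-1 ? III-2×III-1: gg|Gg|GG
G/IV-2 un III-3×III-4: gg
⇒ G over [I-1,I-2,II-1,II-2,III-1,III-2,III-3,III-4,III-5,IV-1,IV-2]: 105 consistent
V/I-1 aff ·: Vv
V/I-2 un ·: vv
V/II-1 un I-1×I-2: vv
V/II-2 aff ·: Vv|VV
V/III-1 ? II-2×II-1: vv|Vv
V/III-2 aff ·: Vv
V/III-3 aff II-2×II-1: Vv
V/III-4 aff ·: Vv|VV
V/III-5 ? II-2×II-1: vv|Vv
V/IV-1 un III-2×III-1: vv
V/IV-2 aff III-3×III-4: Vv|VV
⇒ V over [I-1,I-2,II-1,II-2,III-1,III-2,III-3,III-4,III-5,IV-1,IV-2]: 20 consistent
W/I-1 aff ·: Ww|WW
W/I-2 aff ·: Ww|WW
W/II-1 aff I-1×I-2: Ww|WW
W/II-2 aff ·: Ww|WW
W/III-1 aff II-2×II-1: Ww|WW
W/III-2 un ·: ww
W/III-3 aff II-2×II-1: Ww|WW
W/III-4 aff ·: Ww|WW
W/III-5 aff II-2×II-1: Ww|WW
W/IV-1 aff III-2×III-1: Ww
W/IV-2 ? III-3×III-4: ww|Ww|WW
⇒ W over [I-1,I-2,II-1,II-2,III-1,III-2,III-3,III-4,III-5,IV-1,IV-2]: 332 consistent

IV-1 ∈ {GG vv Ww, Gg vv Ww, gg vv Ww}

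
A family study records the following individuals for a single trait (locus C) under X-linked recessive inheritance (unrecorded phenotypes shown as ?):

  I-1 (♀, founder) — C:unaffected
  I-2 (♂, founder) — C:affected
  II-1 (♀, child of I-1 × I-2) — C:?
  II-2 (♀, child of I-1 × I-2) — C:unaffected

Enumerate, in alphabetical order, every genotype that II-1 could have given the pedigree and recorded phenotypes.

II-1 ∈ {X^CX^c, X^cX^c}

C/I-1 un ·: X^CX^C|X^CX^c
C/I-2 aff ·: X^cY
C/II-1 ? I-1×I-2: X^CX^c|X^cX^c
C/II-2 un I-1×I-2: X^CX^c
⇒ C over [I-1,I-2,II-1,II-2]: 3 consistent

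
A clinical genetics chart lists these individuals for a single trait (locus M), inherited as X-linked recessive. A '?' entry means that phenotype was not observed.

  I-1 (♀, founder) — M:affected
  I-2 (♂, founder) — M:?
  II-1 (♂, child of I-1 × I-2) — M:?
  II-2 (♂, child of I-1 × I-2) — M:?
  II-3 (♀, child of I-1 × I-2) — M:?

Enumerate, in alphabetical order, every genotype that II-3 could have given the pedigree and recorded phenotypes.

M/I-1 aff ·: X^mX^m
M/I-2 ? ·: X^MY|X^mY
M/II-1 ? I-1×I-2: X^mY
M/II-2 ? I-1×I-2: X^mY
M/II-3 ? I-1×I-2: X^MX^m|X^mX^m
⇒ M over [I-1,I-2,II-1,II-2,II-3]: 2 consistent

II-3 ∈ {X^MX^m, X^mX^m}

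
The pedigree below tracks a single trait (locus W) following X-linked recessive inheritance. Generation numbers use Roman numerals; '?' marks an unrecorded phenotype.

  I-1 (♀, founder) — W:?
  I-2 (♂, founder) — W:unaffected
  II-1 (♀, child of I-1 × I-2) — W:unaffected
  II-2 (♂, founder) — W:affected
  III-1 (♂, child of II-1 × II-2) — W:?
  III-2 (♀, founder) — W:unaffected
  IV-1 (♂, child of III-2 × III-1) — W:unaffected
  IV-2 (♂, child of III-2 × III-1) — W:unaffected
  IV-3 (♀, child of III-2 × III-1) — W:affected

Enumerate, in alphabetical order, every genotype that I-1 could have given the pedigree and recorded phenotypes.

I-1 ∈ {X^WX^w, X^wX^w}

W/I-1 ? ·: X^WX^w|X^wX^w
W/I-2 un ·: X^WY
W/II-1 un I-1×I-2: X^WX^w
W/II-2 aff ·: X^wY
W/III-1 ? II-1×II-2: X^wY
W/III-2 un ·: X^WX^w
W/IV-1 un III-2×III-1: X^WY
W/IV-2 un III-2×III-1: X^WY
W/IV-3 aff III-2×III-1: X^wX^w
⇒ W over [I-1,I-2,II-1,II-2,III-1,III-2,IV-1,IV-2,IV-3]: 2 consistent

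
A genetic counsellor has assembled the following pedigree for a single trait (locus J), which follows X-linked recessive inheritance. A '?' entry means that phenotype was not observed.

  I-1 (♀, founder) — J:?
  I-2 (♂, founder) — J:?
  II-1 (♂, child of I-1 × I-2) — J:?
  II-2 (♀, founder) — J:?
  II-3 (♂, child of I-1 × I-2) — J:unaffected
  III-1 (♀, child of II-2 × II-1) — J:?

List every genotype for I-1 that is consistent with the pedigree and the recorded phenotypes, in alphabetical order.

J/I-1 ? ·: X^JX^J|X^JX^j
J/I-2 ? ·: X^JY|X^jY
J/II-1 ? I-1×I-2: X^JY|X^jY
J/II-2 ? ·: X^JX^J|X^JX^j|X^jX^j
J/II-3 un I-1×I-2: X^JY
J/III-1 ? II-2×II-1: X^JX^J|X^JX^j|X^jX^j
⇒ J over [I-1,I-2,II-1,II-2,II-3,III-1]: 24 consistent

I-1 ∈ {X^JX^J, X^JX^j}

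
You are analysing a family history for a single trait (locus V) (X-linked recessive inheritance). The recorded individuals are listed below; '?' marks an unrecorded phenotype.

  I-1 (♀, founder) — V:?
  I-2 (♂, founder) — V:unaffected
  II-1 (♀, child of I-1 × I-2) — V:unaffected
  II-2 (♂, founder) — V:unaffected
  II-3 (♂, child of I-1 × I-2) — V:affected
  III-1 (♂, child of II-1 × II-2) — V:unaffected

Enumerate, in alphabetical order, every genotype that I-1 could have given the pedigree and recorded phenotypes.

I-1 ∈ {X^VX^v, X^vX^v}

V/I-1 ? ·: X^VX^v|X^vX^v
V/I-2 un ·: X^VY
V/II-1 un I-1×I-2: X^VX^V|X^VX^v
V/II-2 un ·: X^VY
V/II-3 aff I-1×I-2: X^vY
V/III-1 un II-1×II-2: X^VY
⇒ V over [I-1,I-2,II-1,II-2,II-3,III-1]: 3 consistent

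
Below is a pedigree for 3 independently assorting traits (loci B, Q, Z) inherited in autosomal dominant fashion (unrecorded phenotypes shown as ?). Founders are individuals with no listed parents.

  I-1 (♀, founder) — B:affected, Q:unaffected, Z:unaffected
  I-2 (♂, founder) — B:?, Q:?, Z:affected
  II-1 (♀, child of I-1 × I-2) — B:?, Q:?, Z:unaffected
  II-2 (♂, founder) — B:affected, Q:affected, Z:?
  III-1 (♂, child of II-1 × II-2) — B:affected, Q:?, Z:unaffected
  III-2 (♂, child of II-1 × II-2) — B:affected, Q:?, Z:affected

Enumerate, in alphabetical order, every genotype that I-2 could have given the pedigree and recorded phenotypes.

B/I-1 aff ·: Bb|BB
B/I-2 ? ·: bb|Bb|BB
B/II-1 ? I-1×I-2: bb|Bb|BB
B/II-2 aff ·: Bb|BB
B/III-1 aff II-1×II-2: Bb|BB
B/III-2 aff II-1×II-2: Bb|BB
⇒ B over [I-1,I-2,II-1,II-2,III-1,III-2]: 64 consistent
Q/I-1 un ·: qq
Q/I-2 ? ·: qq|Qq|QQ
Q/II-1 ? I-1×I-2: qq|Qq
Q/II-2 aff ·: Qq|QQ
Q/III-1 ? II-1×II-2: qq|Qq|QQ
Q/III-2 ? II-1×II-2: qq|Qq|QQ
⇒ Q over [I-1,I-2,II-1,II-2,III-1,III-2]: 36 consistent
Z/I-1 un ·: zz
Z/I-2 aff ·: Zz
Z/II-1 un I-1×I-2: zz
Z/II-2 ? ·: Zz
Z/III-1 un II-1×II-2: zz
Z/III-2 aff II-1×II-2: Zz
⇒ Z over [I-1,I-2,II-1,II-2,III-1,III-2]: 1 consistent

I-2 ∈ {BB QQ Zz, BB Qq Zz, BB qq Zz, Bb QQ Zz, Bb Qq Zz, Bb qq Zz, bb QQ Zz, bb Qq Zz, bb qq Zz}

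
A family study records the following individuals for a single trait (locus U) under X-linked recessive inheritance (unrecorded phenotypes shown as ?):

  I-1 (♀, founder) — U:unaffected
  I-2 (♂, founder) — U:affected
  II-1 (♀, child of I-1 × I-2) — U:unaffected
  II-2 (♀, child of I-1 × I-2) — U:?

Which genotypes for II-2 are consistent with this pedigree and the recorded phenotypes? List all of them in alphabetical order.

II-2 ∈ {X^UX^u, X^uX^u}

U/I-1 un ·: X^UX^U|X^UX^u
U/I-2 aff ·: X^uY
U/II-1 un I-1×I-2: X^UX^u
U/II-2 ? I-1×I-2: X^UX^u|X^uX^u
⇒ U over [I-1,I-2,II-1,II-2]: 3 consistent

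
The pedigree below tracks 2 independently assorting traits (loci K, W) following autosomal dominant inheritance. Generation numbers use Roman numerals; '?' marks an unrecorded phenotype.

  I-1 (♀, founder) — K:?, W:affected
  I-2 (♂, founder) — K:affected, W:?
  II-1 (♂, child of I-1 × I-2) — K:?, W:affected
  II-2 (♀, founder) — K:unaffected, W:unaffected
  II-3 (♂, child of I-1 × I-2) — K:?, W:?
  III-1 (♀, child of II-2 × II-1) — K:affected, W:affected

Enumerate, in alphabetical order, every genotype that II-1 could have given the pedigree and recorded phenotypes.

K/I-1 ? ·: kk|Kk|KK
K/I-2 aff ·: Kk|KK
K/II-1 ? I-1×I-2: Kk|KK
K/II-2 un ·: kk
K/II-3 ? I-1×I-2: kk|Kk|KK
K/III-1 aff II-2×II-1: Kk
⇒ K over [I-1,I-2,II-1,II-2,II-3,III-1]: 18 consistent
W/I-1 aff ·: Ww|WW
W/I-2 ? ·: ww|Ww|WW
W/II-1 aff I-1×I-2: Ww|WW
W/II-2 un ·: ww
W/II-3 ? I-1×I-2: ww|Ww|WW
W/III-1 aff II-2×II-1: Ww
⇒ W over [I-1,I-2,II-1,II-2,II-3,III-1]: 18 consistent

II-1 ∈ {KK WW, KK Ww, Kk WW, Kk Ww}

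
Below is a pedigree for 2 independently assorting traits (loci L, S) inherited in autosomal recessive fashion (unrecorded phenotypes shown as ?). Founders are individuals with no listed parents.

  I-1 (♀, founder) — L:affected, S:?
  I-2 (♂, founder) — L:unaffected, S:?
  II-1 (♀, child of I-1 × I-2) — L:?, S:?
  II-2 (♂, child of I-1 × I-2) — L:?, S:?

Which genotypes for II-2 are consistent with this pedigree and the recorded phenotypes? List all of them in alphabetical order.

II-2 ∈ {Ll SS, Ll Ss, Ll ss, ll SS, ll Ss, ll ss}

L/I-1 aff ·: ll
L/I-2 un ·: LL|Ll
L/II-1 ? I-1×I-2: Ll|ll
L/II-2 ? I-1×I-2: Ll|ll
⇒ L over [I-1,I-2,II-1,II-2]: 5 consistent
S/I-1 ? ·: SS|Ss|ss
S/I-2 ? ·: SS|Ss|ss
S/II-1 ? I-1×I-2: SS|Ss|ss
S/II-2 ? I-1×I-2: SS|Ss|ss
⇒ S over [I-1,I-2,II-1,II-2]: 29 consistent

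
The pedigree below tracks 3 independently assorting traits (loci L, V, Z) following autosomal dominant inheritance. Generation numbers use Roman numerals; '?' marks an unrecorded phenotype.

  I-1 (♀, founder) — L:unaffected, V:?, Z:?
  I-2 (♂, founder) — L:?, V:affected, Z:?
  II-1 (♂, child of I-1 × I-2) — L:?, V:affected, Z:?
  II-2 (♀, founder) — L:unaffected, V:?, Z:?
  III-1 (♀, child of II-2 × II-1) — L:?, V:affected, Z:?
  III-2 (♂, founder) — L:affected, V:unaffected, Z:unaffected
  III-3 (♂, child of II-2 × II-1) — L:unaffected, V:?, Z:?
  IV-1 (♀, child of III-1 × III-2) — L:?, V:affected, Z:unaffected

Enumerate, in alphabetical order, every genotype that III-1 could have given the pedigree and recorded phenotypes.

III-1 ∈ {Ll VV Zz, Ll VV zz, Ll Vv Zz, Ll Vv zz, ll VV Zz, ll VV zz, ll Vv Zz, ll Vv zz}

L/I-1 un ·: ll
L/I-2 ? ·: ll|Ll|LL
L/II-1 ? I-1×I-2: ll|Ll
L/II-2 un ·: ll
L/III-1 ? II-2×II-1: ll|Ll
L/III-2 aff ·: Ll|LL
L/III-3 un II-2×II-1: ll
L/IV-1 ? III-1×III-2: ll|Ll|LL
⇒ L over [I-1,I-2,II-1,II-2,III-1,III-2,III-3,IV-1]: 22 consistent
V/I-1 ? ·: vv|Vv|VV
V/I-2 aff ·: Vv|VV
V/II-1 aff I-1×I-2: Vv|VV
V/II-2 ? ·: vv|Vv|VV
V/III-1 aff II-2×II-1: Vv|VV
V/III-2 un ·: vv
V/III-3 ? II-2×II-1: vv|Vv|VV
V/IV-1 aff III-1×III-2: Vv
⇒ V over [I-1,I-2,II-1,II-2,III-1,III-2,III-3,IV-1]: 84 consistent
Z/I-1 ? ·: zz|Zz|ZZ
Z/I-2 ? ·: zz|Zz|ZZ
Z/II-1 ? I-1×I-2: zz|Zz|ZZ
Z/II-2 ? ·: zz|Zz|ZZ
Z/III-1 ? II-2×II-1: zz|Zz
Z/III-2 un ·: zz
Z/III-3 ? II-2×II-1: zz|Zz|ZZ
Z/IV-1 un III-1×III-2: zz
⇒ Z over [I-1,I-2,II-1,II-2,III-1,III-2,III-3,IV-1]: 120 consistent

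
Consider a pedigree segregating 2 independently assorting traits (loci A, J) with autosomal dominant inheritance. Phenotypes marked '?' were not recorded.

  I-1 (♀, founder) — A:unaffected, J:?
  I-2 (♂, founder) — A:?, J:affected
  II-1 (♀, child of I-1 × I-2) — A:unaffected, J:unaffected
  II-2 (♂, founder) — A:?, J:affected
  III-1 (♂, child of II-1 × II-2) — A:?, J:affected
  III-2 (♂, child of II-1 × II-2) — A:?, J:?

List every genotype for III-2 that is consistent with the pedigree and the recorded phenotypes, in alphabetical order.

A/I-1 un ·: aa
A/I-2 ? ·: aa|Aa
A/II-1 un I-1×I-2: aa
A/II-2 ? ·: aa|Aa|AA
A/III-1 ? II-1×II-2: aa|Aa
A/III-2 ? II-1×II-2: aa|Aa
⇒ A over [I-1,I-2,II-1,II-2,III-1,III-2]: 12 consistent
J/I-1 ? ·: jj|Jj
J/I-2 aff ·: Jj
J/II-1 un I-1×I-2: jj
J/II-2 aff ·: Jj|JJ
J/III-1 aff II-1×II-2: Jj
J/III-2 ? II-1×II-2: jj|Jj
⇒ J over [I-1,I-2,II-1,II-2,III-1,III-2]: 6 consistent

III-2 ∈ {Aa Jj, Aa jj, aa Jj, aa jj}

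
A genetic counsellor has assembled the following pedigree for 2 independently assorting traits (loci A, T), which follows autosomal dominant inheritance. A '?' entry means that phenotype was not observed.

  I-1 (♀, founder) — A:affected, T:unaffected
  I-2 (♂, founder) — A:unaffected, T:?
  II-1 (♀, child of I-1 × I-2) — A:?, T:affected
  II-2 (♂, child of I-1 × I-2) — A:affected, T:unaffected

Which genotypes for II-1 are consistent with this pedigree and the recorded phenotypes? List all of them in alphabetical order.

A/I-1 aff ·: Aa|AA
A/I-2 un ·: aa
A/II-1 ? I-1×I-2: aa|Aa
A/II-2 aff I-1×I-2: Aa
⇒ A over [I-1,I-2,II-1,II-2]: 3 consistent
T/I-1 un ·: tt
T/I-2 ? ·: Tt
T/II-1 aff I-1×I-2: Tt
T/II-2 un I-1×I-2: tt
⇒ T over [I-1,I-2,II-1,II-2]: 1 consistent

II-1 ∈ {Aa Tt, aa Tt}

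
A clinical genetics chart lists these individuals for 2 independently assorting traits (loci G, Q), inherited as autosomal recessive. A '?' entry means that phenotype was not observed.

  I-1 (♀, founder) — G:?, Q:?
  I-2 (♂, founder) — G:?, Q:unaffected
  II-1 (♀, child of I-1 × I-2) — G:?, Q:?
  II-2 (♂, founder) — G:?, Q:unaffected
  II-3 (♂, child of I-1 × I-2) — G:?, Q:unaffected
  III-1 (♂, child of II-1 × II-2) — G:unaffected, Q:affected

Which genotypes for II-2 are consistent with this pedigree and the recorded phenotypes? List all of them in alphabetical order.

II-2 ∈ {GG Qq, Gg Qq, gg Qq}

G/I-1 ? ·: GG|Gg|gg
G/I-2 ? ·: GG|Gg|gg
G/II-1 ? I-1×I-2: GG|Gg|gg
G/II-2 ? ·: GG|Gg|gg
G/II-3 ? I-1×I-2: GG|Gg|gg
G/III-1 un II-1×II-2: GG|Gg
⇒ G over [I-1,I-2,II-1,II-2,II-3,III-1]: 113 consistent
Q/I-1 ? ·: QQ|Qq|qq
Q/I-2 un ·: QQ|Qq
Q/II-1 ? I-1×I-2: Qq|qq
Q/II-2 un ·: Qq
Q/II-3 un I-1×I-2: QQ|Qq
Q/III-1 aff II-1×II-2: qq
⇒ Q over [I-1,I-2,II-1,II-2,II-3,III-1]: 11 consistent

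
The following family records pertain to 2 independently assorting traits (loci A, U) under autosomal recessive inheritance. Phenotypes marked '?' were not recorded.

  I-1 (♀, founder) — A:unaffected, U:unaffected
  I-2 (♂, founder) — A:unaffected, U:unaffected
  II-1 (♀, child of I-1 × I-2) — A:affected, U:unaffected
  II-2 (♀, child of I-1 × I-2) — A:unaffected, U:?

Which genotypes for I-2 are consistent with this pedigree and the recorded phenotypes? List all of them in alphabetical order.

A/I-1 un ·: Aa
A/I-2 un ·: Aa
A/II-1 aff I-1×I-2: aa
A/II-2 un I-1×I-2: AA|Aa
⇒ A over [I-1,I-2,II-1,II-2]: 2 consistent
U/I-1 un ·: UU|Uu
U/I-2 un ·: UU|Uu
U/II-1 un I-1×I-2: UU|Uu
U/II-2 ? I-1×I-2: UU|Uu|uu
⇒ U over [I-1,I-2,II-1,II-2]: 15 consistent

I-2 ∈ {Aa UU, Aa Uu}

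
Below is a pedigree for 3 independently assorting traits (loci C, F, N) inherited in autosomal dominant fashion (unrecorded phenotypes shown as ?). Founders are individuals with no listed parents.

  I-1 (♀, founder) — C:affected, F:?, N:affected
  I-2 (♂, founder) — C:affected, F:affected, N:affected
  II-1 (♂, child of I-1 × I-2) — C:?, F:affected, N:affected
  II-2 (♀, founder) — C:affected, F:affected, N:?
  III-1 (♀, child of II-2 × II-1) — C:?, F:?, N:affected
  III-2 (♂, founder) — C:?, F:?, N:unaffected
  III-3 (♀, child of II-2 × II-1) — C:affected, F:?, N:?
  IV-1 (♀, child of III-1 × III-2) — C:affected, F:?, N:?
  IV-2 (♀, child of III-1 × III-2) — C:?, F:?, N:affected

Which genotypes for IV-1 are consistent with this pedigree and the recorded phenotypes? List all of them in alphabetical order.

IV-1 ∈ {CC FF Nn, CC FF nn, CC Ff Nn, CC Ff nn, CC ff Nn, CC ff nn, Cc FF Nn, Cc FF nn, Cc Ff Nn, Cc Ff nn, Cc ff Nn, Cc ff nn}

C/I-1 aff ·: Cc|CC
C/I-2 aff ·: Cc|CC
C/II-1 ? I-1×I-2: cc|Cc|CC
C/II-2 aff ·: Cc|CC
C/III-1 ? II-2×II-1: cc|Cc|CC
C/III-2 ? ·: cc|Cc|CC
C/III-3 aff II-2×II-1: Cc|CC
C/IV-1 aff III-1×III-2: Cc|CC
C/IV-2 ? III-1×III-2: cc|Cc|CC
⇒ C over [I-1,I-2,II-1,II-2,III-1,III-2,III-3,IV-1,IV-2]: 429 consistent
F/I-1 ? ·: ff|Ff|FF
F/I-2 aff ·: Ff|FF
F/II-1 aff I-1×I-2: Ff|FF
F/II-2 aff ·: Ff|FF
F/III-1 ? II-2×II-1: ff|Ff|FF
F/III-2 ? ·: ff|Ff|FF
F/III-3 ? II-2×II-1: ff|Ff|FF
F/IV-1 ? III-1×III-2: ff|Ff|FF
F/IV-2 ? III-1×III-2: ff|Ff|FF
⇒ F over [I-1,I-2,II-1,II-2,III-1,III-2,III-3,IV-1,IV-2]: 873 consistent
N/I-1 aff ·: Nn|NN
N/I-2 aff ·: Nn|NN
N/II-1 aff I-1×I-2: Nn|NN
N/II-2 ? ·: nn|Nn|NN
N/III-1 aff II-2×II-1: Nn|NN
N/III-2 un ·: nn
N/III-3 ? II-2×II-1: nn|Nn|NN
N/IV-1 ? III-1×III-2: nn|Nn
N/IV-2 aff III-1×III-2: Nn
⇒ N over [I-1,I-2,II-1,II-2,III-1,III-2,III-3,IV-1,IV-2]: 93 consistent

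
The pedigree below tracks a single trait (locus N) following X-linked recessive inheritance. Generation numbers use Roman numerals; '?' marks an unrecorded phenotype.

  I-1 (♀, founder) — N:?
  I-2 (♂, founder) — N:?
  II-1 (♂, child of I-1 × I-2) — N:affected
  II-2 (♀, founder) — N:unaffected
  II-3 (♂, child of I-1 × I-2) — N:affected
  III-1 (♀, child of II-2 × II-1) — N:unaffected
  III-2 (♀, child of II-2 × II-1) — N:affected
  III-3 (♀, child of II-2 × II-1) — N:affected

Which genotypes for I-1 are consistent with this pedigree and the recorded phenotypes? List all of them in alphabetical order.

I-1 ∈ {X^NX^n, X^nX^n}

N/I-1 ? ·: X^NX^n|X^nX^n
N/I-2 ? ·: X^NY|X^nY
N/II-1 aff I-1×I-2: X^nY
N/II-2 un ·: X^NX^n
N/II-3 aff I-1×I-2: X^nY
N/III-1 un II-2×II-1: X^NX^n
N/III-2 aff II-2×II-1: X^nX^n
N/III-3 aff II-2×II-1: X^nX^n
⇒ N over [I-1,I-2,II-1,II-2,II-3,III-1,III-2,III-3]: 4 consistent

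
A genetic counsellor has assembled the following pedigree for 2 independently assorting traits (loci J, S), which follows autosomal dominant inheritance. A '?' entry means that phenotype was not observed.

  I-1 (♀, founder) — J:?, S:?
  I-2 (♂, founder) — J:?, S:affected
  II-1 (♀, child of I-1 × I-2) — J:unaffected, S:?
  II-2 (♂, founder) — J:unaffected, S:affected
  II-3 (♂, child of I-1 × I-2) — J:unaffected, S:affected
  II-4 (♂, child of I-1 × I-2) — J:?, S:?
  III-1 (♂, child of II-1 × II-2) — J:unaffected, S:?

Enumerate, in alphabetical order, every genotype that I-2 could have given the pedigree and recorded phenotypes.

I-2 ∈ {Jj SS, Jj Ss, jj SS, jj Ss}

J/I-1 ? ·: jj|Jj
J/I-2 ? ·: jj|Jj
J/II-1 un I-1×I-2: jj
J/II-2 un ·: jj
J/II-3 un I-1×I-2: jj
J/II-4 ? I-1×I-2: jj|Jj|JJ
J/III-1 un II-1×II-2: jj
⇒ J over [I-1,I-2,II-1,II-2,II-3,II-4,III-1]: 8 consistent
S/I-1 ? ·: ss|Ss|SS
S/I-2 aff ·: Ss|SS
S/II-1 ? I-1×I-2: ss|Ss|SS
S/II-2 aff ·: Ss|SS
S/II-3 aff I-1×I-2: Ss|SS
S/II-4 ? I-1×I-2: ss|Ss|SS
S/III-1 ? II-1×II-2: ss|Ss|SS
⇒ S over [I-1,I-2,II-1,II-2,II-3,II-4,III-1]: 154 consistent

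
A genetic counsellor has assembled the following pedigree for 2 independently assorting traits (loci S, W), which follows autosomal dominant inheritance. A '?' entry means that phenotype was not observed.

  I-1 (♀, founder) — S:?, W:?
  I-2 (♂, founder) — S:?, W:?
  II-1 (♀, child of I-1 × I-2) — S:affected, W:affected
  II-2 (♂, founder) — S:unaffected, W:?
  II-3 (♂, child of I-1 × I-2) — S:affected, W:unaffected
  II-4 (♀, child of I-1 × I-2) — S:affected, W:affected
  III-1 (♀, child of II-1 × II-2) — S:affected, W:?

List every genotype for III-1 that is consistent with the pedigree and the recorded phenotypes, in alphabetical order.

S/I-1 ? ·: ss|Ss|SS
S/I-2 ? ·: ss|Ss|SS
S/II-1 aff I-1×I-2: Ss|SS
S/II-2 un ·: ss
S/II-3 aff I-1×I-2: Ss|SS
S/II-4 aff I-1×I-2: Ss|SS
S/III-1 aff II-1×II-2: Ss
⇒ S over [I-1,I-2,II-1,II-2,II-3,II-4,III-1]: 29 consistent
W/I-1 ? ·: ww|Ww
W/I-2 ? ·: ww|Ww
W/II-1 aff I-1×I-2: Ww|WW
W/II-2 ? ·: ww|Ww|WW
W/II-3 un I-1×I-2: ww
W/II-4 aff I-1×I-2: Ww|WW
W/III-1 ? II-1×II-2: ww|Ww|WW
⇒ W over [I-1,I-2,II-1,II-2,II-3,II-4,III-1]: 36 consistent

III-1 ∈ {Ss WW, Ss Ww, Ss ww}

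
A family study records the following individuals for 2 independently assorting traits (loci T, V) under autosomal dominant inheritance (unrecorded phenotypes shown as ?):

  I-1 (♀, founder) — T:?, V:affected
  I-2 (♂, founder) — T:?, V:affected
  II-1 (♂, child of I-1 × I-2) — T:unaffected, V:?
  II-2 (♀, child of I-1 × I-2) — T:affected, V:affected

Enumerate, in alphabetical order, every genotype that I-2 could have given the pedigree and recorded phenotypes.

I-2 ∈ {Tt VV, Tt Vv, tt VV, tt Vv}

T/I-1 ? ·: tt|Tt
T/I-2 ? ·: tt|Tt
T/II-1 un I-1×I-2: tt
T/II-2 aff I-1×I-2: Tt|TT
⇒ T over [I-1,I-2,II-1,II-2]: 4 consistent
V/I-1 aff ·: Vv|VV
V/I-2 aff ·: Vv|VV
V/II-1 ? I-1×I-2: vv|Vv|VV
V/II-2 aff I-1×I-2: Vv|VV
⇒ V over [I-1,I-2,II-1,II-2]: 15 consistent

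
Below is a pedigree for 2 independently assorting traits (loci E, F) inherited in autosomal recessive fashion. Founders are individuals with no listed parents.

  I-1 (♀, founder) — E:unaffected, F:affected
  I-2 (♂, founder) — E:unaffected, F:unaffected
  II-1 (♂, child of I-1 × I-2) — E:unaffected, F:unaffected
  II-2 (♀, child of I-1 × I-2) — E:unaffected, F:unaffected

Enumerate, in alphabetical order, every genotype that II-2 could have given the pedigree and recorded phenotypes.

E/I-1 un ·: EE|Ee
E/I-2 un ·: EE|Ee
E/II-1 un I-1×I-2: EE|Ee
E/II-2 un I-1×I-2: EE|Ee
⇒ E over [I-1,I-2,II-1,II-2]: 13 consistent
F/I-1 aff ·: ff
F/I-2 un ·: FF|Ff
F/II-1 un I-1×I-2: Ff
F/II-2 un I-1×I-2: Ff
⇒ F over [I-1,I-2,II-1,II-2]: 2 consistent

II-2 ∈ {EE Ff, Ee Ff}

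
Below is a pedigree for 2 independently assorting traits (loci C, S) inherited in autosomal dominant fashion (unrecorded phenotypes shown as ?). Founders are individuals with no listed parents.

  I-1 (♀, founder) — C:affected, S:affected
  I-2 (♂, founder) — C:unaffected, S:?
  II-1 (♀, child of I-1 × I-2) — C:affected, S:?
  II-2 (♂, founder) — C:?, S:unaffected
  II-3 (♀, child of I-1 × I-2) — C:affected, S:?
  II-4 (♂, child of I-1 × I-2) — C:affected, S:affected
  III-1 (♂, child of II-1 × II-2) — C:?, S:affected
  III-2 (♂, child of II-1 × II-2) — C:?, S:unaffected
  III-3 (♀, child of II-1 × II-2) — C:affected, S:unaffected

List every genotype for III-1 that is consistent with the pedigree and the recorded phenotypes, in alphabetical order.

III-1 ∈ {CC Ss, Cc Ss, cc Ss}

C/I-1 aff ·: Cc|CC
C/I-2 un ·: cc
C/II-1 aff I-1×I-2: Cc
C/II-2 ? ·: cc|Cc|CC
C/II-3 aff I-1×I-2: Cc
C/II-4 aff I-1×I-2: Cc
C/III-1 ? II-1×II-2: cc|Cc|CC
C/III-2 ? II-1×II-2: cc|Cc|CC
C/III-3 aff II-1×II-2: Cc|CC
⇒ C over [I-1,I-2,II-1,II-2,II-3,II-4,III-1,III-2,III-3]: 60 consistent
S/I-1 aff ·: Ss|SS
S/I-2 ? ·: ss|Ss|SS
S/II-1 ? I-1×I-2: Ss
S/II-2 un ·: ss
S/II-3 ? I-1×I-2: ss|Ss|SS
S/II-4 aff I-1×I-2: Ss|SS
S/III-1 aff II-1×II-2: Ss
S/III-2 un II-1×II-2: ss
S/III-3 un II-1×II-2: ss
⇒ S over [I-1,I-2,II-1,II-2,II-3,II-4,III-1,III-2,III-3]: 17 consistent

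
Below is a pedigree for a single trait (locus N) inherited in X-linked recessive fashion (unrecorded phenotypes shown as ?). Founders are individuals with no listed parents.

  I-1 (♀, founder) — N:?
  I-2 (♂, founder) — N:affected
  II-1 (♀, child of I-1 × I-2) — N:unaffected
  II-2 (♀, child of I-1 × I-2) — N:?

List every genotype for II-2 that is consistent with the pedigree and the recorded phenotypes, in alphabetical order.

II-2 ∈ {X^NX^n, X^nX^n}

N/I-1 ? ·: X^NX^N|X^NX^n
N/I-2 aff ·: X^nY
N/II-1 un I-1×I-2: X^NX^n
N/II-2 ? I-1×I-2: X^NX^n|X^nX^n
⇒ N over [I-1,I-2,II-1,II-2]: 3 consistent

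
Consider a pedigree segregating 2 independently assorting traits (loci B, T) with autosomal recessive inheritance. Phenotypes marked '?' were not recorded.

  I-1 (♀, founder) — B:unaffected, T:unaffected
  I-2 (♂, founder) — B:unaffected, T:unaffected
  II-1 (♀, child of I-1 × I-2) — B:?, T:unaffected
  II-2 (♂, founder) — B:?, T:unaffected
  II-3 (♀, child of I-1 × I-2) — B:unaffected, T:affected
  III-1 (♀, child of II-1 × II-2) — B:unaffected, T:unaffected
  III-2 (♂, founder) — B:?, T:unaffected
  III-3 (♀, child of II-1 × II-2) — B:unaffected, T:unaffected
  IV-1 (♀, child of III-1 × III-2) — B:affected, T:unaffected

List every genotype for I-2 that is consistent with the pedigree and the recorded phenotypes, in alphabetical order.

B/I-1 un ·: BB|Bb
B/I-2 un ·: BB|Bb
B/II-1 ? I-1×I-2: BB|Bb|bb
B/II-2 ? ·: BB|Bb|bb
B/II-3 un I-1×I-2: BB|Bb
B/III-1 un II-1×II-2: Bb
B/III-2 ? ·: Bb|bb
B/III-3 un II-1×II-2: BB|Bb
B/IV-1 aff III-1×III-2: bb
⇒ B over [I-1,I-2,II-1,II-2,II-3,III-1,III-2,III-3,IV-1]: 110 consistent
T/I-1 un ·: Tt
T/I-2 un ·: Tt
T/II-1 un I-1×I-2: TT|Tt
T/II-2 un ·: TT|Tt
T/II-3 aff I-1×I-2: tt
T/III-1 un II-1×II-2: TT|Tt
T/III-2 un ·: TT|Tt
T/III-3 un II-1×II-2: TT|Tt
T/IV-1 un III-1×III-2: TT|Tt
⇒ T over [I-1,I-2,II-1,II-2,II-3,III-1,III-2,III-3,IV-1]: 45 consistent

I-2 ∈ {BB Tt, Bb Tt}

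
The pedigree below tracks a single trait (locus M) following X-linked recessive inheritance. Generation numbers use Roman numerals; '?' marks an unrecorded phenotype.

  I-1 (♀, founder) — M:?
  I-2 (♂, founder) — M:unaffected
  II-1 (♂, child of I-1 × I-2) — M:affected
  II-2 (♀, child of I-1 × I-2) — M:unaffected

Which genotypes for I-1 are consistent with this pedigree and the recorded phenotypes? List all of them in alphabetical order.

I-1 ∈ {X^MX^m, X^mX^m}

M/I-1 ? ·: X^MX^m|X^mX^m
M/I-2 un ·: X^MY
M/II-1 aff I-1×I-2: X^mY
M/II-2 un I-1×I-2: X^MX^M|X^MX^m
⇒ M over [I-1,I-2,II-1,II-2]: 3 consistent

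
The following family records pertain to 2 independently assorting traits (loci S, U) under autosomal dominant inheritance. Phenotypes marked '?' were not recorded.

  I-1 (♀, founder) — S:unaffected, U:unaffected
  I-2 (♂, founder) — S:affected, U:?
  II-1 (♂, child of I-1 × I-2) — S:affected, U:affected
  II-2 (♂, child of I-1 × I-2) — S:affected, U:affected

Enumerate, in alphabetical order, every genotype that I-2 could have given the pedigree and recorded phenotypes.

I-2 ∈ {SS UU, SS Uu, Ss UU, Ss Uu}

S/I-1 un ·: ss
S/I-2 aff ·: Ss|SS
S/II-1 aff I-1×I-2: Ss
S/II-2 aff I-1×I-2: Ss
⇒ S over [I-1,I-2,II-1,II-2]: 2 consistent
U/I-1 un ·: uu
U/I-2 ? ·: Uu|UU
U/II-1 aff I-1×I-2: Uu
U/II-2 aff I-1×I-2: Uu
⇒ U over [I-1,I-2,II-1,II-2]: 2 consistent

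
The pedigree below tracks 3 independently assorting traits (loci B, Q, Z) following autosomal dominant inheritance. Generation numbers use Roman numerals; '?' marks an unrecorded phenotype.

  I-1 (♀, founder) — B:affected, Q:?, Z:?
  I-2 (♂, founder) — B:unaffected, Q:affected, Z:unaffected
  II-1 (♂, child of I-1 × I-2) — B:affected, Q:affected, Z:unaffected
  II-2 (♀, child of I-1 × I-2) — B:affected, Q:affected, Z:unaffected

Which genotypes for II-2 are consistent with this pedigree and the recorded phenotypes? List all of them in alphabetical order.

II-2 ∈ {Bb QQ zz, Bb Qq zz}

B/I-1 aff ·: Bb|BB
B/I-2 un ·: bb
B/II-1 aff I-1×I-2: Bb
B/II-2 aff I-1×I-2: Bb
⇒ B over [I-1,I-2,II-1,II-2]: 2 consistent
Q/I-1 ? ·: qq|Qq|QQ
Q/I-2 aff ·: Qq|QQ
Q/II-1 aff I-1×I-2: Qq|QQ
Q/II-2 aff I-1×I-2: Qq|QQ
⇒ Q over [I-1,I-2,II-1,II-2]: 15 consistent
Z/I-1 ? ·: zz|Zz
Z/I-2 un ·: zz
Z/II-1 un I-1×I-2: zz
Z/II-2 un I-1×I-2: zz
⇒ Z over [I-1,I-2,II-1,II-2]: 2 consistent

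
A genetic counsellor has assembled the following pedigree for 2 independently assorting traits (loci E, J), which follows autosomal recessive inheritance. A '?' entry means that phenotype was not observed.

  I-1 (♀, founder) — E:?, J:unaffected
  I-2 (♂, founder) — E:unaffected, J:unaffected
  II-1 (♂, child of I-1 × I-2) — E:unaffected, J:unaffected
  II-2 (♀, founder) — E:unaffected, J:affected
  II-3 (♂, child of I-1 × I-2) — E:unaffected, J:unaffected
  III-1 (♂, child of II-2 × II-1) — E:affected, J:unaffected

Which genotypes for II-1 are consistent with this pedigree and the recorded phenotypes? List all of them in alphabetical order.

II-1 ∈ {Ee JJ, Ee Jj}

E/I-1 ? ·: EE|Ee|ee
E/I-2 un ·: EE|Ee
E/II-1 un I-1×I-2: Ee
E/II-2 un ·: Ee
E/II-3 un I-1×I-2: EE|Ee
E/III-1 aff II-2×II-1: ee
⇒ E over [I-1,I-2,II-1,II-2,II-3,III-1]: 8 consistent
J/I-1 un ·: JJ|Jj
J/I-2 un ·: JJ|Jj
J/II-1 un I-1×I-2: JJ|Jj
J/II-2 aff ·: jj
J/II-3 un I-1×I-2: JJ|Jj
J/III-1 un II-2×II-1: Jj
⇒ J over [I-1,I-2,II-1,II-2,II-3,III-1]: 13 consistent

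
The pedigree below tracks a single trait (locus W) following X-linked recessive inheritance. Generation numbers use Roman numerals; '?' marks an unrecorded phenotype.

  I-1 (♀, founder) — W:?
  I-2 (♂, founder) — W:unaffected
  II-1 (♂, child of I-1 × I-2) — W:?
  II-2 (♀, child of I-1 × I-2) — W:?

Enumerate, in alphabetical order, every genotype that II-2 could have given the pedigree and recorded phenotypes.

W/I-1 ? ·: X^WX^W|X^WX^w|X^wX^w
W/I-2 un ·: X^WY
W/II-1 ? I-1×I-2: X^WY|X^wY
W/II-2 ? I-1×I-2: X^WX^W|X^WX^w
⇒ W over [I-1,I-2,II-1,II-2]: 6 consistent

II-2 ∈ {X^WX^W, X^WX^w}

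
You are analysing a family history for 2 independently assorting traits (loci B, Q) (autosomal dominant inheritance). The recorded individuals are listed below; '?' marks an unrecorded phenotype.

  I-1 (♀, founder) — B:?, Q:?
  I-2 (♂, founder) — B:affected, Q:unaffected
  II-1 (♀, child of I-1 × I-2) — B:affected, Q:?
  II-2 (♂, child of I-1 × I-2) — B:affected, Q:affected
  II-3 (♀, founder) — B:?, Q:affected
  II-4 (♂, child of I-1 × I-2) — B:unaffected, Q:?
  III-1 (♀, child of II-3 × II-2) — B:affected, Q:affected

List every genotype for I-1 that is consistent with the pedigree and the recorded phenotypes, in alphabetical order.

B/I-1 ? ·: bb|Bb
B/I-2 aff ·: Bb
B/II-1 aff I-1×I-2: Bb|BB
B/II-2 aff I-1×I-2: Bb|BB
B/II-3 ? ·: bb|Bb|BB
B/II-4 un I-1×I-2: bb
B/III-1 aff II-3×II-2: Bb|BB
⇒ B over [I-1,I-2,II-1,II-2,II-3,II-4,III-1]: 23 consistent
Q/I-1 ? ·: Qq|QQ
Q/I-2 un ·: qq
Q/II-1 ? I-1×I-2: qq|Qq
Q/II-2 aff I-1×I-2: Qq
Q/II-3 aff ·: Qq|QQ
Q/II-4 ? I-1×I-2: qq|Qq
Q/III-1 aff II-3×II-2: Qq|QQ
⇒ Q over [I-1,I-2,II-1,II-2,II-3,II-4,III-1]: 20 consistent

I-1 ∈ {Bb QQ, Bb Qq, bb QQ, bb Qq}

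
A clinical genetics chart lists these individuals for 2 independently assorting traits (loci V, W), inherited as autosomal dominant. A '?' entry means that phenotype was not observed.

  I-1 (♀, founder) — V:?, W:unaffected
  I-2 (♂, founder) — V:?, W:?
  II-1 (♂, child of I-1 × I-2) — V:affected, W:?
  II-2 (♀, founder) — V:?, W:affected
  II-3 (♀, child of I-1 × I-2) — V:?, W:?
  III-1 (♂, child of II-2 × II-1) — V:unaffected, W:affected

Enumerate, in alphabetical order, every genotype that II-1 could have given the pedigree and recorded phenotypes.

V/I-1 ? ·: vv|Vv|VV
V/I-2 ? ·: vv|Vv|VV
V/II-1 aff I-1×I-2: Vv
V/II-2 ? ·: vv|Vv
V/II-3 ? I-1×I-2: vv|Vv|VV
V/III-1 un II-2×II-1: vv
⇒ V over [I-1,I-2,II-1,II-2,II-3,III-1]: 26 consistent
W/I-1 un ·: ww
W/I-2 ? ·: ww|Ww|WW
W/II-1 ? I-1×I-2: ww|Ww
W/II-2 aff ·: Ww|WW
W/II-3 ? I-1×I-2: ww|Ww
W/III-1 aff II-2×II-1: Ww|WW
⇒ W over [I-1,I-2,II-1,II-2,II-3,III-1]: 18 consistent

II-1 ∈ {Vv Ww, Vv ww}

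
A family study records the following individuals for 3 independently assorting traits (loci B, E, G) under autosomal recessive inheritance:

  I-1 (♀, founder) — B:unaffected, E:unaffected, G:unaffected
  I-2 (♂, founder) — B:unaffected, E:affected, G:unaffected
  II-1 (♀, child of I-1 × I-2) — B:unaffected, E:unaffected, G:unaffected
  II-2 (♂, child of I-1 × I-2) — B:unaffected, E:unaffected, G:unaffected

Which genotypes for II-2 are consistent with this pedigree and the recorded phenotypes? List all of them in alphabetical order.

B/I-1 un ·: BB|Bb
B/I-2 un ·: BB|Bb
B/II-1 un I-1×I-2: BB|Bb
B/II-2 un I-1×I-2: BB|Bb
⇒ B over [I-1,I-2,II-1,II-2]: 13 consistent
E/I-1 un ·: EE|Ee
E/I-2 aff ·: ee
E/II-1 un I-1×I-2: Ee
E/II-2 un I-1×I-2: Ee
⇒ E over [I-1,I-2,II-1,II-2]: 2 consistent
G/I-1 un ·: GG|Gg
G/I-2 un ·: GG|Gg
G/II-1 un I-1×I-2: GG|Gg
G/II-2 un I-1×I-2: GG|Gg
⇒ G over [I-1,I-2,II-1,II-2]: 13 consistent

II-2 ∈ {BB Ee GG, BB Ee Gg, Bb Ee GG, Bb Ee Gg}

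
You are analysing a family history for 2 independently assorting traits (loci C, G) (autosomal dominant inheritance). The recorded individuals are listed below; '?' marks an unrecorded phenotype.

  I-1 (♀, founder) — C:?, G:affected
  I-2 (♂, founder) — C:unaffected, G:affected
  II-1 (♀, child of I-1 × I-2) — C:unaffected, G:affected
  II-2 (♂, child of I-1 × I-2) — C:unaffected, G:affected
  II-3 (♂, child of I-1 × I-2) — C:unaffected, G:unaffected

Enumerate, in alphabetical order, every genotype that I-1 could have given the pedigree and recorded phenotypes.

C/I-1 ? ·: cc|Cc
C/I-2 un ·: cc
C/II-1 un I-1×I-2: cc
C/II-2 un I-1×I-2: cc
C/II-3 un I-1×I-2: cc
⇒ C over [I-1,I-2,II-1,II-2,II-3]: 2 consistent
G/I-1 aff ·: Gg
G/I-2 aff ·: Gg
G/II-1 aff I-1×I-2: Gg|GG
G/II-2 aff I-1×I-2: Gg|GG
G/II-3 un I-1×I-2: gg
⇒ G over [I-1,I-2,II-1,II-2,II-3]: 4 consistent

I-1 ∈ {Cc Gg, cc Gg}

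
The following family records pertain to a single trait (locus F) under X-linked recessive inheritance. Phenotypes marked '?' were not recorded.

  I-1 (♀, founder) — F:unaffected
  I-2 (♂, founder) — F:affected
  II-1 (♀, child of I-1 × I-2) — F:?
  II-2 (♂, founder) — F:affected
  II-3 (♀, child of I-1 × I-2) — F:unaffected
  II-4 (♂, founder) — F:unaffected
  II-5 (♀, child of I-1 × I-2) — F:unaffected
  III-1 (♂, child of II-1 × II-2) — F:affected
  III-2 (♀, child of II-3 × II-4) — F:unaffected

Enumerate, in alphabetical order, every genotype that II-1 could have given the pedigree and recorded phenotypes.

F/I-1 un ·: X^FX^F|X^FX^f
F/I-2 aff ·: X^fY
F/II-1 ? I-1×I-2: X^FX^f|X^fX^f
F/II-2 aff ·: X^fY
F/II-3 un I-1×I-2: X^FX^f
F/II-4 un ·: X^FY
F/II-5 un I-1×I-2: X^FX^f
F/III-1 aff II-1×II-2: X^fY
F/III-2 un II-3×II-4: X^FX^F|X^FX^f
⇒ F over [I-1,I-2,II-1,II-2,II-3,II-4,II-5,III-1,III-2]: 6 consistent

II-1 ∈ {X^FX^f, X^fX^f}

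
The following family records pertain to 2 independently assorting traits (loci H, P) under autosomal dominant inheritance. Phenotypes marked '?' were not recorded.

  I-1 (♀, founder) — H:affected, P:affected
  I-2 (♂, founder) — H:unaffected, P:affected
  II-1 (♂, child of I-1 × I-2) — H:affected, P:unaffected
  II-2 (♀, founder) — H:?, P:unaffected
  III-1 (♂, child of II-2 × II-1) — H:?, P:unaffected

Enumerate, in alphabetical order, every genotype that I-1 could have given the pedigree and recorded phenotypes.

I-1 ∈ {HH Pp, Hh Pp}

H/I-1 aff ·: Hh|HH
H/I-2 un ·: hh
H/II-1 aff I-1×I-2: Hh
H/II-2 ? ·: hh|Hh|HH
H/III-1 ? II-2×II-1: hh|Hh|HH
⇒ H over [I-1,I-2,II-1,II-2,III-1]: 14 consistent
P/I-1 aff ·: Pp
P/I-2 aff ·: Pp
P/II-1 un I-1×I-2: pp
P/II-2 un ·: pp
P/III-1 un II-2×II-1: pp
⇒ P over [I-1,I-2,II-1,II-2,III-1]: 1 consistent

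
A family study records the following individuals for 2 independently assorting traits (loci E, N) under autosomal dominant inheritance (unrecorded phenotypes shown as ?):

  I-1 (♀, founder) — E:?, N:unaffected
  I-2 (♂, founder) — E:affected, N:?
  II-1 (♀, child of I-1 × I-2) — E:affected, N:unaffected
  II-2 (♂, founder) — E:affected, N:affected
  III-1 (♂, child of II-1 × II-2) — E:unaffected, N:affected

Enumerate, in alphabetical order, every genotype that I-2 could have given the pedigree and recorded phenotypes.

I-2 ∈ {EE Nn, EE nn, Ee Nn, Ee nn}

E/I-1 ? ·: ee|Ee|EE
E/I-2 aff ·: Ee|EE
E/II-1 aff I-1×I-2: Ee
E/II-2 aff ·: Ee
E/III-1 un II-1×II-2: ee
⇒ E over [I-1,I-2,II-1,II-2,III-1]: 5 consistent
N/I-1 un ·: nn
N/I-2 ? ·: nn|Nn
N/II-1 un I-1×I-2: nn
N/II-2 aff ·: Nn|NN
N/III-1 aff II-1×II-2: Nn
⇒ N over [I-1,I-2,II-1,II-2,III-1]: 4 consistent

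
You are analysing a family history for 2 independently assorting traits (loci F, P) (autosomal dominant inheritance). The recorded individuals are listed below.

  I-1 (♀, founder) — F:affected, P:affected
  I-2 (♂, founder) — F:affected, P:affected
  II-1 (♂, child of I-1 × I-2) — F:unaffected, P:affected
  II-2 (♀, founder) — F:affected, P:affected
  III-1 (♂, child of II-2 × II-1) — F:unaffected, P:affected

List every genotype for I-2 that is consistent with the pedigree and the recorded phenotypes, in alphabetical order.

I-2 ∈ {Ff PP, Ff Pp}

F/I-1 aff ·: Ff
F/I-2 aff ·: Ff
F/II-1 un I-1×I-2: ff
F/II-2 aff ·: Ff
F/III-1 un II-2×II-1: ff
⇒ F over [I-1,I-2,II-1,II-2,III-1]: 1 consistent
P/I-1 aff ·: Pp|PP
P/I-2 aff ·: Pp|PP
P/II-1 aff I-1×I-2: Pp|PP
P/II-2 aff ·: Pp|PP
P/III-1 aff II-2×II-1: Pp|PP
⇒ P over [I-1,I-2,II-1,II-2,III-1]: 24 consistent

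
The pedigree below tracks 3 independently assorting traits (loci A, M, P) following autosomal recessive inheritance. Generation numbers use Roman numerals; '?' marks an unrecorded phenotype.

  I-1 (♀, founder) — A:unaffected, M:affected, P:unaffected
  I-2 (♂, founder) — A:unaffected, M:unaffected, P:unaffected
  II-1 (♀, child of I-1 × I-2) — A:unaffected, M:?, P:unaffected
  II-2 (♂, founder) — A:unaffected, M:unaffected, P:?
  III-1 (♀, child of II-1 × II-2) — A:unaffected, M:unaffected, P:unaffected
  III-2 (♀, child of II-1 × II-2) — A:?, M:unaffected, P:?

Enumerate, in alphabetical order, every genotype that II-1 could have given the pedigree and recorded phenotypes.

A/I-1 un ·: AA|Aa
A/I-2 un ·: AA|Aa
A/II-1 un I-1×I-2: AA|Aa
A/II-2 un ·: AA|Aa
A/III-1 un II-1×II-2: AA|Aa
A/III-2 ? II-1×II-2: AA|Aa|aa
⇒ A over [I-1,I-2,II-1,II-2,III-1,III-2]: 50 consistent
M/I-1 aff ·: mm
M/I-2 un ·: MM|Mm
M/II-1 ? I-1×I-2: Mm|mm
M/II-2 un ·: MM|Mm
M/III-1 un II-1×II-2: MM|Mm
M/III-2 un II-1×II-2: MM|Mm
⇒ M over [I-1,I-2,II-1,II-2,III-1,III-2]: 18 consistent
P/I-1 un ·: PP|Pp
P/I-2 un ·: PP|Pp
P/II-1 un I-1×I-2: PP|Pp
P/II-2 ? ·: PP|Pp|pp
P/III-1 un II-1×II-2: PP|Pp
P/III-2 ? II-1×II-2: PP|Pp|pp
⇒ P over [I-1,I-2,II-1,II-2,III-1,III-2]: 60 consistent

II-1 ∈ {AA Mm PP, AA Mm Pp, AA mm PP, AA mm Pp, Aa Mm PP, Aa Mm Pp, Aa mm PP, Aa mm Pp}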